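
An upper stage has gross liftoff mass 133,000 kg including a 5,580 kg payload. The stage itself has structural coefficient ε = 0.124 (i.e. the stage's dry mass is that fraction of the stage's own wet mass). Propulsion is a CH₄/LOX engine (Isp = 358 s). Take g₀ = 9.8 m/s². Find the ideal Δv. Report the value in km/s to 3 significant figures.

Stage wet mass = m₀ − payload = 133,000 − 5,580 = 127,420 kg.
Stage dry mass = ε × stage wet mass = 0.124 × 127,420 = 15,800.1 kg.
Burnout mass m_f = stage dry + payload = 15,800.1 + 5,580 = 21,380.1 kg.
v_e = Isp · g₀ = 358 × 9.8 = 3508.4 m/s.
By the Tsiolkovsky rocket equation, Δv = v_e · ln(133,000/21,380.1) = 3508.4 × ln(6.221) = 3508.4 × 1.8279 ≈ 6413 m/s.

Δv ≈ 6.41 km/s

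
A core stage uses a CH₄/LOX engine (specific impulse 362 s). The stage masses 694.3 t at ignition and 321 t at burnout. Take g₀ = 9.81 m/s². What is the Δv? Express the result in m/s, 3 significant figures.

Δv ≈ 2740 m/s

v_e = Isp · g₀ = 362 × 9.81 = 3551.2 m/s.
Δv = v_e · ln(m₀/m_f) = 3551.2 × ln(2.163) = 3551.2 × 0.7715 ≈ 2739.6 m/s.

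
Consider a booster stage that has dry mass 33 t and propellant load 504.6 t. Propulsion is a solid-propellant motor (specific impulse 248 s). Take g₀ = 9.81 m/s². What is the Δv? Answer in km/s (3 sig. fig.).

Δv ≈ 6.79 km/s

v_e = Isp · g₀ = 248 × 9.81 = 2432.9 m/s.
m₀ = m_dry + m_prop = 33 + 504.6 = 537.6 t.
Rocket equation: Δv = v_e · ln(m₀/m_f) = 2432.9 × ln(16.29) = 2432.9 × 2.7906 ≈ 6789.2 m/s.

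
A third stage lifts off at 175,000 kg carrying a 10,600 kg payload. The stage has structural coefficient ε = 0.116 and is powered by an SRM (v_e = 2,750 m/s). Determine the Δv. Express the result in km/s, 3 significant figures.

Stage wet mass = m₀ − payload = 175,000 − 10,600 = 164,400 kg.
Stage dry mass = ε × stage wet mass = 0.116 × 164,400 = 19,070.4 kg.
Burnout mass m_f = stage dry + payload = 19,070.4 + 10,600 = 29,670.4 kg.
From the ideal rocket equation, Δv = v_e · ln(175,000/29,670.4) = 2750.0 × ln(5.898) = 2750.0 × 1.7746 ≈ 4880 m/s.

Δv ≈ 4.88 km/s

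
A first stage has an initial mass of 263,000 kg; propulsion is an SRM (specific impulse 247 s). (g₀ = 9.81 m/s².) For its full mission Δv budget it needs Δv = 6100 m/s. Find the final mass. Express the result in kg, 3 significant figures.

final mass ≈ 21200 kg

v_e = Isp · g₀ = 247 × 9.81 = 2423.1 m/s.
By the Tsiolkovsky rocket equation, m₀/m_f = exp(Δv / v_e) = exp(6100 / 2423.1) = exp(2.5175) = 12.3972.
m_f = m₀ / 12.3972 = 263,000 / 12.3972 = 21,214.5 kg.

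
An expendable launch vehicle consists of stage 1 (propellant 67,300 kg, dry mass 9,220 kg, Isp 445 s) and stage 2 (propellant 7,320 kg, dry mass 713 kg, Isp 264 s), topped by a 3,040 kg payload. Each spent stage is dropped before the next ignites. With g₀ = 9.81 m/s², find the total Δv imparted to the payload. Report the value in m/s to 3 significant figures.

Δv ≈ 9190 m/s

Ignition mass of stage 1 = 67,300+9,220 + 7,320+713 + 3,040 = 87,593 kg.
Stage 1: m₀ = 87,593 kg, m_f = 87,593 − 67,300 = 20,293 kg; Δv = 445×9.81×ln(4.316) = 4365.4×1.4624 ≈ 6384 m/s.
Stage 2: m₀ = 11,073 kg, m_f = 11,073 − 7,320 = 3,753 kg; Δv = 264×9.81×ln(2.95) = 2589.8×1.0820 ≈ 2802 m/s.
Total Δv = 6384 + 2802 = 9186 m/s.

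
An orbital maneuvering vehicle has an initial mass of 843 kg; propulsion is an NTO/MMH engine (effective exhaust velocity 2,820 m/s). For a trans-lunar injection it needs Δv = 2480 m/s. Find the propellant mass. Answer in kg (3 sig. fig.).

propellant mass ≈ 493 kg

m₀/m_f = exp(Δv / v_e) = exp(2480 / 2820.0) = exp(0.8794) = 2.4095.
m_f = 843 / 2.4095 = 349.865 kg, so propellant = m₀ − m_f = 843 − 349.865 = 493.135 kg.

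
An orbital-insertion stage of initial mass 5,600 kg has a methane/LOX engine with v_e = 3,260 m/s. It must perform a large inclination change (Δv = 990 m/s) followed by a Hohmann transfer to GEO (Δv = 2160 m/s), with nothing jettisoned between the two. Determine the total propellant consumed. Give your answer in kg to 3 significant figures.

After the first burn: m = 5600 × exp(−990/3260.0) = 5600 × 0.73810 = 4,133.36 kg.
After the second burn: m = 4,133.36 × exp(−2160/3260.0) = 4,133.36 × 0.51552 = 2,130.83 kg.
Total propellant = m₀ − m_final = 5600 − 2,130.83 = 3,469.17 kg.

total propellant consumed ≈ 3470 kg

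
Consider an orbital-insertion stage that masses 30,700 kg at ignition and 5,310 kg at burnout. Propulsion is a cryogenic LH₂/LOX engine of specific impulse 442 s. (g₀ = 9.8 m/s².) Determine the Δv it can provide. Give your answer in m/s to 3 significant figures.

Δv ≈ 7600 m/s

v_e = Isp · g₀ = 442 × 9.8 = 4331.6 m/s.
Δv = v_e · ln(m₀/m_f) = 4331.6 × ln(5.782) = 4331.6 × 1.7547 ≈ 7600.5 m/s.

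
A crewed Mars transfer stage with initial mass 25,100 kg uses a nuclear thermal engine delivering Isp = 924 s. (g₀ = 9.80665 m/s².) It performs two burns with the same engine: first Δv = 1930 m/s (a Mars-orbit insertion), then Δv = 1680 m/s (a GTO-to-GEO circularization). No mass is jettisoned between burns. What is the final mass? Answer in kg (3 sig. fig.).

v_e = Isp · g₀ = 924 × 9.80665 = 9061.3 m/s.
After the first burn: m = 25100 × exp(−1930/9061.3) = 25100 × 0.80816 = 20,284.8 kg.
After the second burn: m = 20,284.8 × exp(−1680/9061.3) = 20,284.8 × 0.83077 = 16,852 kg.

final mass ≈ 16900 kg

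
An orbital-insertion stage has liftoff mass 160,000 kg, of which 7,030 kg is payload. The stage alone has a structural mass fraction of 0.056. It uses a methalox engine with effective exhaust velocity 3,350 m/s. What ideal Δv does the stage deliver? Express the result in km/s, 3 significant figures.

Δv ≈ 7.80 km/s

Stage wet mass = m₀ − payload = 160,000 − 7,030 = 152,970 kg.
Stage dry mass = ε × stage wet mass = 0.056 × 152,970 = 8,566.32 kg.
Burnout mass m_f = stage dry + payload = 8,566.32 + 7,030 = 15,596.32 kg.
Rocket equation: Δv = v_e · ln(160,000/15,596.32) = 3350.0 × ln(10.26) = 3350.0 × 2.3281 ≈ 7799 m/s.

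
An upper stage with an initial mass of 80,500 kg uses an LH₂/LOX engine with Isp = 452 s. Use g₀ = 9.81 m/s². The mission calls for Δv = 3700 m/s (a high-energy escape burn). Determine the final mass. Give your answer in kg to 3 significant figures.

final mass ≈ 34900 kg

v_e = Isp · g₀ = 452 × 9.81 = 4434.1 m/s.
Rocket equation: m₀/m_f = exp(Δv / v_e) = exp(3700 / 4434.1) = exp(0.8344) = 2.3035.
m_f = m₀ / 2.3035 = 80,500 / 2.3035 = 34,946.8 kg.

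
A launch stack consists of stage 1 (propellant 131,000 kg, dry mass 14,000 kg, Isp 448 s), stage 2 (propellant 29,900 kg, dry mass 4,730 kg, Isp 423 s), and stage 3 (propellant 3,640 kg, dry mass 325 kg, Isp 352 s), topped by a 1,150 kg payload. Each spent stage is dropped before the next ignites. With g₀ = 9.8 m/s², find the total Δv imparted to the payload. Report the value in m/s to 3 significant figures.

Δv ≈ 15500 m/s

Ignition mass of stage 1 = 131,000+14,000 + 29,900+4,730 + 3,640+325 + 1,150 = 184,745 kg.
Stage 1: m₀ = 184,745 kg, m_f = 184,745 − 131,000 = 53,745 kg; Δv = 448×9.8×ln(3.437) = 4390.4×1.2347 ≈ 5421 m/s.
Stage 2: m₀ = 39,745 kg, m_f = 39,745 − 29,900 = 9,845 kg; Δv = 423×9.8×ln(4.037) = 4145.4×1.3955 ≈ 5785 m/s.
Stage 3: m₀ = 5,115 kg, m_f = 5,115 − 3,640 = 1,475 kg; Δv = 352×9.8×ln(3.468) = 3449.6×1.2435 ≈ 4290 m/s.
Total Δv = 5421 + 5785 + 4290 = 15496 m/s.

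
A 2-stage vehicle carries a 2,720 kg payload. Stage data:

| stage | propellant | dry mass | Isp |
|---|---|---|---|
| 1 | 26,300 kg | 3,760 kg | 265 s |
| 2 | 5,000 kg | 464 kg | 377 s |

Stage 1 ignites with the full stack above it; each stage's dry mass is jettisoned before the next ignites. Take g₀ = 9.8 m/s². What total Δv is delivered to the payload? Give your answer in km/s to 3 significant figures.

Δv ≈ 6.51 km/s

Ignition mass of stage 1 = 26,300+3,760 + 5,000+464 + 2,720 = 38,244 kg.
Stage 1: m₀ = 38,244 kg, m_f = 38,244 − 26,300 = 11,944 kg; Δv = 265×9.8×ln(3.202) = 2597.0×1.1638 ≈ 3022 m/s.
Stage 2: m₀ = 8,184 kg, m_f = 8,184 − 5,000 = 3,184 kg; Δv = 377×9.8×ln(2.57) = 3694.6×0.9440 ≈ 3488 m/s.
Total Δv = 3022 + 3488 = 6510 m/s.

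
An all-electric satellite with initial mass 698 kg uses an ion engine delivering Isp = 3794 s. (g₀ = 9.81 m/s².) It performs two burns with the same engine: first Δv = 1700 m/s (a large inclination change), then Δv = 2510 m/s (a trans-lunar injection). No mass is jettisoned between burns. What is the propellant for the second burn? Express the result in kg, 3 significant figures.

v_e = Isp · g₀ = 3794 × 9.81 = 37219.1 m/s.
After the first burn: m = 698 × exp(−1700/37219.1) = 698 × 0.95535 = 666.834 kg.
After the second burn: m = 666.834 × exp(−2510/37219.1) = 666.834 × 0.93479 = 623.35 kg.
Second-burn propellant = 666.834 − 623.35 = 43.484 kg.

propellant for the second burn ≈ 43.5 kg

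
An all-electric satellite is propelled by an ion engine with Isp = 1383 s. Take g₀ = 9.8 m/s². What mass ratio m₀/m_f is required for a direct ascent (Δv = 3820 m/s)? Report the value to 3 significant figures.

mass ratio ≈ 1.33

v_e = Isp · g₀ = 1383 × 9.8 = 13553.4 m/s.
m₀/m_f = exp(Δv / v_e) = exp(3820 / 13553.4) = exp(0.2818) = 1.3256.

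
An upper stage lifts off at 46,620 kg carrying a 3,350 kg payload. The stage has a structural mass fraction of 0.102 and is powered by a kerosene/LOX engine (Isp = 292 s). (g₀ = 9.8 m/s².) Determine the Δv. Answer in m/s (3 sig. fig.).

Stage wet mass = m₀ − payload = 46,620 − 3,350 = 43,270 kg.
Stage dry mass = ε × stage wet mass = 0.102 × 43,270 = 4,413.54 kg.
Burnout mass m_f = stage dry + payload = 4,413.54 + 3,350 = 7,763.54 kg.
v_e = Isp · g₀ = 292 × 9.8 = 2861.6 m/s.
Rocket equation: Δv = v_e · ln(46,620/7,763.54) = 2861.6 × ln(6.005) = 2861.6 × 1.7926 ≈ 5130 m/s.

Δv ≈ 5130 m/s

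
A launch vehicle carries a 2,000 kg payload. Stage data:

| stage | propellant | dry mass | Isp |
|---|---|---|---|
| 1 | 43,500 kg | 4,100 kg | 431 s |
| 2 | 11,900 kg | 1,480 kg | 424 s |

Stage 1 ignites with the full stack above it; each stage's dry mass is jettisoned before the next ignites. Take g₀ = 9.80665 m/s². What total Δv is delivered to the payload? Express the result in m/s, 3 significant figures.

Δv ≈ 11100 m/s

Ignition mass of stage 1 = 43,500+4,100 + 11,900+1,480 + 2,000 = 62,980 kg.
Stage 1: m₀ = 62,980 kg, m_f = 62,980 − 43,500 = 19,480 kg; Δv = 431×9.80665×ln(3.233) = 4226.7×1.1734 ≈ 4960 m/s.
Stage 2: m₀ = 15,380 kg, m_f = 15,380 − 11,900 = 3,480 kg; Δv = 424×9.80665×ln(4.42) = 4158.0×1.4860 ≈ 6179 m/s.
Total Δv = 4960 + 6179 = 11139 m/s.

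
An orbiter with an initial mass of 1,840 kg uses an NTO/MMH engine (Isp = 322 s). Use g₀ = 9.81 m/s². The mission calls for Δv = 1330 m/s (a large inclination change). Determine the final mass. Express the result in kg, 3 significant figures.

final mass ≈ 1210 kg

v_e = Isp · g₀ = 322 × 9.81 = 3158.8 m/s.
m₀/m_f = exp(Δv / v_e) = exp(1330 / 3158.8) = exp(0.4210) = 1.5236.
m_f = m₀ / 1.5236 = 1,840 / 1.5236 = 1,207.67 kg.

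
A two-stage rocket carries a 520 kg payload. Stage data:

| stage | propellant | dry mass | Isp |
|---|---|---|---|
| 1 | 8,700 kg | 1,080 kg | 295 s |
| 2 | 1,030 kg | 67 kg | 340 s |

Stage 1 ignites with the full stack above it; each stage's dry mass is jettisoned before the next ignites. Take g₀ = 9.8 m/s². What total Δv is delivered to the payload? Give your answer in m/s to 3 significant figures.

Δv ≈ 7540 m/s

Ignition mass of stage 1 = 8,700+1,080 + 1,030+67 + 520 = 11,397 kg.
Stage 1: m₀ = 11,397 kg, m_f = 11,397 − 8,700 = 2,697 kg; Δv = 295×9.8×ln(4.226) = 2891.0×1.4412 ≈ 4167 m/s.
Stage 2: m₀ = 1,617 kg, m_f = 1,617 − 1,030 = 587 kg; Δv = 340×9.8×ln(2.755) = 3332.0×1.0133 ≈ 3376 m/s.
Total Δv = 4167 + 3376 = 7543 m/s.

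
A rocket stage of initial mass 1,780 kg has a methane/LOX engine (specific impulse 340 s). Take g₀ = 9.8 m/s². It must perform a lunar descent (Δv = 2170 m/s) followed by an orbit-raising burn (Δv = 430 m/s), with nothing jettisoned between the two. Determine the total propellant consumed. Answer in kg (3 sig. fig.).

v_e = Isp · g₀ = 340 × 9.8 = 3332.0 m/s.
After the first burn: m = 1780 × exp(−2170/3332.0) = 1780 × 0.52139 = 928.074 kg.
After the second burn: m = 928.074 × exp(−430/3332.0) = 928.074 × 0.87893 = 815.712 kg.
Total propellant = m₀ − m_final = 1780 − 815.712 = 964.288 kg.

total propellant consumed ≈ 964 kg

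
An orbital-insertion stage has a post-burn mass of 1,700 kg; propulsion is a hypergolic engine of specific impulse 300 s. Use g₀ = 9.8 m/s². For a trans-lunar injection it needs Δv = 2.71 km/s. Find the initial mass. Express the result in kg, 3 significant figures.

initial mass ≈ 4270 kg

v_e = Isp · g₀ = 300 × 9.8 = 2940.0 m/s.
m₀/m_f = exp(Δv / v_e) = exp(2710 / 2940.0) = exp(0.9218) = 2.5137.
m₀ = m_f × 2.5137 = 1,700 × 2.5137 = 4,273.29 kg.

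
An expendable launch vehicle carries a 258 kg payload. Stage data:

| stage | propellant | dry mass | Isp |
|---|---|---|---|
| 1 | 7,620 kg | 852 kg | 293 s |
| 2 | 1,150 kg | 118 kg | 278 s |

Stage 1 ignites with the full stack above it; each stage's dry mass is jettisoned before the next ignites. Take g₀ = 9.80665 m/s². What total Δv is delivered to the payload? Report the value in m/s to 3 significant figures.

Δv ≈ 7950 m/s

Ignition mass of stage 1 = 7,620+852 + 1,150+118 + 258 = 9,998 kg.
Stage 1: m₀ = 9,998 kg, m_f = 9,998 − 7,620 = 2,378 kg; Δv = 293×9.80665×ln(4.204) = 2873.3×1.4361 ≈ 4126 m/s.
Stage 2: m₀ = 1,526 kg, m_f = 1,526 − 1,150 = 376 kg; Δv = 278×9.80665×ln(4.059) = 2726.2×1.4008 ≈ 3819 m/s.
Total Δv = 4126 + 3819 = 7945 m/s.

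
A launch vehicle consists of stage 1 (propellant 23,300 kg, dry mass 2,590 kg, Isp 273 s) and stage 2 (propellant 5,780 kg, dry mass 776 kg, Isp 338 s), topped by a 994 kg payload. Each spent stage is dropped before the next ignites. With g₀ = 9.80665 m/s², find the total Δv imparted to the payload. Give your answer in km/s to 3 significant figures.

Δv ≈ 8.00 km/s

Ignition mass of stage 1 = 23,300+2,590 + 5,780+776 + 994 = 33,440 kg.
Stage 1: m₀ = 33,440 kg, m_f = 33,440 − 23,300 = 10,140 kg; Δv = 273×9.80665×ln(3.298) = 2677.2×1.1933 ≈ 3195 m/s.
Stage 2: m₀ = 7,550 kg, m_f = 7,550 − 5,780 = 1,770 kg; Δv = 338×9.80665×ln(4.266) = 3314.6×1.4506 ≈ 4808 m/s.
Total Δv = 3195 + 4808 = 8003 m/s.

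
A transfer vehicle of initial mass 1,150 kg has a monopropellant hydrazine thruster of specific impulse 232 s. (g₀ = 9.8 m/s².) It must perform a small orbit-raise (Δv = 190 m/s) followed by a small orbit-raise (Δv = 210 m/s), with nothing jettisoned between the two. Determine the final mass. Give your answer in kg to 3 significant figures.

v_e = Isp · g₀ = 232 × 9.8 = 2273.6 m/s.
After the first burn: m = 1150 × exp(−190/2273.6) = 1150 × 0.91983 = 1,057.8 kg.
After the second burn: m = 1,057.8 × exp(−210/2273.6) = 1,057.8 × 0.91177 = 964.47 kg.

final mass ≈ 964 kg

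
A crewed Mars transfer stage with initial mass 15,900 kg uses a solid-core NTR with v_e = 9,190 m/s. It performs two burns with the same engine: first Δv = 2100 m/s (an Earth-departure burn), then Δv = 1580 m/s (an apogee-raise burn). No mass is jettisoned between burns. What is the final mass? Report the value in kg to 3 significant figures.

final mass ≈ 10700 kg

After the first burn: m = 15900 × exp(−2100/9190.0) = 15900 × 0.79572 = 12,651.9 kg.
After the second burn: m = 12,651.9 × exp(−1580/9190.0) = 12,651.9 × 0.84204 = 10,653.4 kg.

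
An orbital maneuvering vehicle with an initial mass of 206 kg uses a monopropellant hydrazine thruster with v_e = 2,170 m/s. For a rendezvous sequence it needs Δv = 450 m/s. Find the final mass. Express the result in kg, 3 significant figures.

final mass ≈ 167 kg

Rocket equation: m₀/m_f = exp(Δv / v_e) = exp(450 / 2170.0) = exp(0.2074) = 1.2304.
m_f = m₀ / 1.2304 = 206 / 1.2304 = 167.425 kg.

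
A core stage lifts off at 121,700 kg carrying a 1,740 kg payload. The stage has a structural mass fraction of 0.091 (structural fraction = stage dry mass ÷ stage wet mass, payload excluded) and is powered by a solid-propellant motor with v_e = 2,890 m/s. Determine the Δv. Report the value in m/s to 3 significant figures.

Δv ≈ 6540 m/s

Stage wet mass = m₀ − payload = 121,700 − 1,740 = 119,960 kg.
Stage dry mass = ε × stage wet mass = 0.091 × 119,960 = 10,916.4 kg.
Burnout mass m_f = stage dry + payload = 10,916.4 + 1,740 = 12,656.4 kg.
Δv = v_e · ln(121,700/12,656.4) = 2890.0 × ln(9.616) = 2890.0 × 2.2634 ≈ 6541 m/s.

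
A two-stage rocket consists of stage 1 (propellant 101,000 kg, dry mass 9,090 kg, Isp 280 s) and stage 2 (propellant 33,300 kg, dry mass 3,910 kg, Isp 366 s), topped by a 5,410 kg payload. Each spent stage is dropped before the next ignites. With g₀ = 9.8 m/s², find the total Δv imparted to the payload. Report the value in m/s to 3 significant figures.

Δv ≈ 8420 m/s

Ignition mass of stage 1 = 101,000+9,090 + 33,300+3,910 + 5,410 = 152,710 kg.
Stage 1: m₀ = 152,710 kg, m_f = 152,710 − 101,000 = 51,710 kg; Δv = 280×9.8×ln(2.953) = 2744.0×1.0829 ≈ 2971 m/s.
Stage 2: m₀ = 42,620 kg, m_f = 42,620 − 33,300 = 9,320 kg; Δv = 366×9.8×ln(4.573) = 3586.8×1.5202 ≈ 5453 m/s.
Total Δv = 2971 + 5453 = 8424 m/s.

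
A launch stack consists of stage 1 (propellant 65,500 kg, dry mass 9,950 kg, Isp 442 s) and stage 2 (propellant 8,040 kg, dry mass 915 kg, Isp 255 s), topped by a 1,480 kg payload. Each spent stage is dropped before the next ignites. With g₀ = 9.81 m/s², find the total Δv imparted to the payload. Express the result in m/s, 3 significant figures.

Δv ≈ 9920 m/s

Ignition mass of stage 1 = 65,500+9,950 + 8,040+915 + 1,480 = 85,885 kg.
Stage 1: m₀ = 85,885 kg, m_f = 85,885 − 65,500 = 20,385 kg; Δv = 442×9.81×ln(4.213) = 4336.0×1.4382 ≈ 6236 m/s.
Stage 2: m₀ = 10,435 kg, m_f = 10,435 − 8,040 = 2,395 kg; Δv = 255×9.81×ln(4.357) = 2501.6×1.4718 ≈ 3682 m/s.
Total Δv = 6236 + 3682 = 9918 m/s.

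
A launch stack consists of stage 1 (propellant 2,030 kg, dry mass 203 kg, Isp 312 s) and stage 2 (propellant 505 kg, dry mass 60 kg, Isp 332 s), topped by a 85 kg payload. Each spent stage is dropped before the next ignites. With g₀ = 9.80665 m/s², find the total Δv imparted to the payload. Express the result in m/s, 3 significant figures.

Δv ≈ 8610 m/s

Ignition mass of stage 1 = 2,030+203 + 505+60 + 85 = 2,883 kg.
Stage 1: m₀ = 2,883 kg, m_f = 2,883 − 2,030 = 853 kg; Δv = 312×9.80665×ln(3.38) = 3059.7×1.2178 ≈ 3726 m/s.
Stage 2: m₀ = 650 kg, m_f = 650 − 505 = 145 kg; Δv = 332×9.80665×ln(4.483) = 3255.8×1.5002 ≈ 4884 m/s.
Total Δv = 3726 + 4884 = 8610 m/s.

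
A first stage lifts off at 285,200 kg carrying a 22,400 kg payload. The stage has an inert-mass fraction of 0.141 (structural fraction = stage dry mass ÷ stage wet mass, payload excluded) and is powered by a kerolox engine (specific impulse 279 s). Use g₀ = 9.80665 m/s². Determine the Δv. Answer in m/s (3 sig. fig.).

Stage wet mass = m₀ − payload = 285,200 − 22,400 = 262,800 kg.
Stage dry mass = ε × stage wet mass = 0.141 × 262,800 = 37,054.8 kg.
Burnout mass m_f = stage dry + payload = 37,054.8 + 22,400 = 59,454.8 kg.
v_e = Isp · g₀ = 279 × 9.80665 = 2736.1 m/s.
Δv = v_e · ln(285,200/59,454.8) = 2736.1 × ln(4.797) = 2736.1 × 1.5680 ≈ 4290 m/s.

Δv ≈ 4290 m/s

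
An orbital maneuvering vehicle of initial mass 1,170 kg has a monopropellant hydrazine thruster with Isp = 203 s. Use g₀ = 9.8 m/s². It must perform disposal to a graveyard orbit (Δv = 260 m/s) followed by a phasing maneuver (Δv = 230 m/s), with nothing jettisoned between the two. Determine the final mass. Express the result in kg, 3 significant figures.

final mass ≈ 915 kg

v_e = Isp · g₀ = 203 × 9.8 = 1989.4 m/s.
After the first burn: m = 1170 × exp(−260/1989.4) = 1170 × 0.87749 = 1,026.66 kg.
After the second burn: m = 1,026.66 × exp(−230/1989.4) = 1,026.66 × 0.89082 = 914.569 kg.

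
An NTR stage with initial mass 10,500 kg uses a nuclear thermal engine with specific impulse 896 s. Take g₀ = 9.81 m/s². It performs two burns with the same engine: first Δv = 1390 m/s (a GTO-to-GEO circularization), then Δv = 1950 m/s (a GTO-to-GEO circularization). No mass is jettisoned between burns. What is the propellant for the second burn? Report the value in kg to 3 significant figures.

propellant for the second burn ≈ 1780 kg

v_e = Isp · g₀ = 896 × 9.81 = 8789.8 m/s.
After the first burn: m = 10500 × exp(−1390/8789.8) = 10500 × 0.85373 = 8,964.17 kg.
After the second burn: m = 8,964.17 × exp(−1950/8789.8) = 8,964.17 × 0.80104 = 7,180.66 kg.
Second-burn propellant = 8,964.17 − 7,180.66 = 1,783.51 kg.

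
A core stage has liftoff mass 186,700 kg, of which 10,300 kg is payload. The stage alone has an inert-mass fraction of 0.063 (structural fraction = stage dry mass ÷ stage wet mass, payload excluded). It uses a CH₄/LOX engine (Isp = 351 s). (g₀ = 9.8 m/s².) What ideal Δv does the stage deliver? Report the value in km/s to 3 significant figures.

Stage wet mass = m₀ − payload = 186,700 − 10,300 = 176,400 kg.
Stage dry mass = ε × stage wet mass = 0.063 × 176,400 = 11,113.2 kg.
Burnout mass m_f = stage dry + payload = 11,113.2 + 10,300 = 21,413.2 kg.
v_e = Isp · g₀ = 351 × 9.8 = 3439.8 m/s.
By the Tsiolkovsky rocket equation, Δv = v_e · ln(186,700/21,413.2) = 3439.8 × ln(8.719) = 3439.8 × 2.1655 ≈ 7449 m/s.

Δv ≈ 7.45 km/s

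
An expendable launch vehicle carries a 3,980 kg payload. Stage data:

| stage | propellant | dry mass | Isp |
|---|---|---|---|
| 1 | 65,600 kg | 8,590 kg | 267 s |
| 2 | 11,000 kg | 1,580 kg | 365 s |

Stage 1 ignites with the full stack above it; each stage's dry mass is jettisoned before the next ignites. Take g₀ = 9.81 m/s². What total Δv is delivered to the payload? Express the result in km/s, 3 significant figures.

Ignition mass of stage 1 = 65,600+8,590 + 11,000+1,580 + 3,980 = 90,750 kg.
Stage 1: m₀ = 90,750 kg, m_f = 90,750 − 65,600 = 25,150 kg; Δv = 267×9.81×ln(3.608) = 2619.3×1.2833 ≈ 3361 m/s.
Stage 2: m₀ = 16,560 kg, m_f = 16,560 − 11,000 = 5,560 kg; Δv = 365×9.81×ln(2.978) = 3580.7×1.0914 ≈ 3908 m/s.
Total Δv = 3361 + 3908 = 7269 m/s.

Δv ≈ 7.27 km/s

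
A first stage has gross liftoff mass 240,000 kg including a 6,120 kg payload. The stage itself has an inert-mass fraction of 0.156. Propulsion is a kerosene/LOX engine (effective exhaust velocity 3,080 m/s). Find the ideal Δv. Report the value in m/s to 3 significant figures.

Stage wet mass = m₀ − payload = 240,000 − 6,120 = 233,880 kg.
Stage dry mass = ε × stage wet mass = 0.156 × 233,880 = 36,485.3 kg.
Burnout mass m_f = stage dry + payload = 36,485.3 + 6,120 = 42,605.3 kg.
Using Δv = v_e ln(m₀/m_f): Δv = v_e · ln(240,000/42,605.3) = 3080.0 × ln(5.633) = 3080.0 × 1.7287 ≈ 5324 m/s.

Δv ≈ 5320 m/s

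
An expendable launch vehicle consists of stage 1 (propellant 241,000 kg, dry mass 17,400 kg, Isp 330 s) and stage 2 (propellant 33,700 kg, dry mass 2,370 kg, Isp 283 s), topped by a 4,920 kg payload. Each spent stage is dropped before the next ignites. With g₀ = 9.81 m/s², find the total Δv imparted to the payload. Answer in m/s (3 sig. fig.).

Δv ≈ 10100 m/s

Ignition mass of stage 1 = 241,000+17,400 + 33,700+2,370 + 4,920 = 299,390 kg.
Stage 1: m₀ = 299,390 kg, m_f = 299,390 − 241,000 = 58,390 kg; Δv = 330×9.81×ln(5.127) = 3237.3×1.6346 ≈ 5292 m/s.
Stage 2: m₀ = 40,990 kg, m_f = 40,990 − 33,700 = 7,290 kg; Δv = 283×9.81×ln(5.623) = 2776.2×1.7268 ≈ 4794 m/s.
Total Δv = 5292 + 4794 = 10086 m/s.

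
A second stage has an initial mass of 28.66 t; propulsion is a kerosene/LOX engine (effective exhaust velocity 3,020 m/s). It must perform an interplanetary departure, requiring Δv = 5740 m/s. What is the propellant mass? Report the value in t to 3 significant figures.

propellant mass ≈ 24.4 t

Rocket equation: m₀/m_f = exp(Δv / v_e) = exp(5740 / 3020.0) = exp(1.9007) = 6.6903.
m_f = 28.66 / 6.6903 = 4.28381 t, so propellant = m₀ − m_f = 28.66 − 4.28381 = 24.37619 t.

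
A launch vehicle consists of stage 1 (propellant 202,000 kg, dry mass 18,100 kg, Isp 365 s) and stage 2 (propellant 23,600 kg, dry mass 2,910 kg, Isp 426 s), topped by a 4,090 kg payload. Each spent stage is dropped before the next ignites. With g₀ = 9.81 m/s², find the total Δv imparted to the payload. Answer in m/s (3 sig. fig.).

Ignition mass of stage 1 = 202,000+18,100 + 23,600+2,910 + 4,090 = 250,700 kg.
Stage 1: m₀ = 250,700 kg, m_f = 250,700 − 202,000 = 48,700 kg; Δv = 365×9.81×ln(5.148) = 3580.7×1.6386 ≈ 5867 m/s.
Stage 2: m₀ = 30,600 kg, m_f = 30,600 − 23,600 = 7,000 kg; Δv = 426×9.81×ln(4.371) = 4179.1×1.4751 ≈ 6164 m/s.
Total Δv = 5867 + 6164 = 12031 m/s.

Δv ≈ 12000 m/s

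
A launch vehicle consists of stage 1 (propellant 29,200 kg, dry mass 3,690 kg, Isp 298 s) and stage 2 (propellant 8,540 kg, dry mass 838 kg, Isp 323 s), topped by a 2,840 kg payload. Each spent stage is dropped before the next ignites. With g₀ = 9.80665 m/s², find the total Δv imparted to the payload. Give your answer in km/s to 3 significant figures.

Ignition mass of stage 1 = 29,200+3,690 + 8,540+838 + 2,840 = 45,108 kg.
Stage 1: m₀ = 45,108 kg, m_f = 45,108 − 29,200 = 15,908 kg; Δv = 298×9.80665×ln(2.836) = 2922.4×1.0422 ≈ 3046 m/s.
Stage 2: m₀ = 12,218 kg, m_f = 12,218 − 8,540 = 3,678 kg; Δv = 323×9.80665×ln(3.322) = 3167.5×1.2005 ≈ 3803 m/s.
Total Δv = 3046 + 3803 = 6849 m/s.

Δv ≈ 6.85 km/s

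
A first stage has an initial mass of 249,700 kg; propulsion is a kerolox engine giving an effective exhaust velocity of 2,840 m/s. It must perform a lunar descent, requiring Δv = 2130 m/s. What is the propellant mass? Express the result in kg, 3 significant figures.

propellant mass ≈ 132000 kg

m₀/m_f = exp(Δv / v_e) = exp(2130 / 2840.0) = exp(0.7500) = 2.1170.
m_f = 249,700 / 2.1170 = 117,950 kg, so propellant = m₀ − m_f = 249,700 − 117,950 = 131,750 kg.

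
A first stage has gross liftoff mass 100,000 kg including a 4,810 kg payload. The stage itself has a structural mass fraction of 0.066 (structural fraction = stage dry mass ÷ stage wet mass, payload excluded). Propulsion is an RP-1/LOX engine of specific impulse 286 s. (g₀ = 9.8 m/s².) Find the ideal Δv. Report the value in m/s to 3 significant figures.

Stage wet mass = m₀ − payload = 100,000 − 4,810 = 95,190 kg.
Stage dry mass = ε × stage wet mass = 0.066 × 95,190 = 6,282.54 kg.
Burnout mass m_f = stage dry + payload = 6,282.54 + 4,810 = 11,092.54 kg.
v_e = Isp · g₀ = 286 × 9.8 = 2802.8 m/s.
Rocket equation: Δv = v_e · ln(100,000/11,092.54) = 2802.8 × ln(9.015) = 2802.8 × 2.1989 ≈ 6163 m/s.

Δv ≈ 6160 m/s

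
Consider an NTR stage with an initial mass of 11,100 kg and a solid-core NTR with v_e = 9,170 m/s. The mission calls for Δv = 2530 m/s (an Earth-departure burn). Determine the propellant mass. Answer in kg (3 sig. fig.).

propellant mass ≈ 2680 kg

m₀/m_f = exp(Δv / v_e) = exp(2530 / 9170.0) = exp(0.2759) = 1.3177.
m_f = 11,100 / 1.3177 = 8,423.77 kg, so propellant = m₀ − m_f = 11,100 − 8,423.77 = 2,676.23 kg.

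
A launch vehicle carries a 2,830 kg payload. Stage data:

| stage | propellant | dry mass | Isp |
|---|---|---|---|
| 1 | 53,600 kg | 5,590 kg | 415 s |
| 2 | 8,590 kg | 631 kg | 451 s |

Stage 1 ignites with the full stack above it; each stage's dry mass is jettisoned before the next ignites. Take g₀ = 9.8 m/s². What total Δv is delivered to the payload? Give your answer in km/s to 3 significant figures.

Δv ≈ 11.2 km/s

Ignition mass of stage 1 = 53,600+5,590 + 8,590+631 + 2,830 = 71,241 kg.
Stage 1: m₀ = 71,241 kg, m_f = 71,241 − 53,600 = 17,641 kg; Δv = 415×9.8×ln(4.038) = 4067.0×1.3958 ≈ 5677 m/s.
Stage 2: m₀ = 12,051 kg, m_f = 12,051 − 8,590 = 3,461 kg; Δv = 451×9.8×ln(3.482) = 4419.8×1.2476 ≈ 5514 m/s.
Total Δv = 5677 + 5514 = 11191 m/s.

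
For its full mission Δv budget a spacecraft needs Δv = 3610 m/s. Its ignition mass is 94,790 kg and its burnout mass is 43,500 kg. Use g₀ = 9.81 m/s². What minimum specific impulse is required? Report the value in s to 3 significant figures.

Isp ≈ 472 s

ln(m₀/m_f) = ln(94790/43500) = ln(2.179) = 0.7789.
Using Δv = v_e ln(m₀/m_f): v_e = Δv / ln(m₀/m_f) = 3610 / 0.7789 = 4634.7 m/s.
Isp = v_e / g₀ = 4634.7 / 9.81 = 472.4 s.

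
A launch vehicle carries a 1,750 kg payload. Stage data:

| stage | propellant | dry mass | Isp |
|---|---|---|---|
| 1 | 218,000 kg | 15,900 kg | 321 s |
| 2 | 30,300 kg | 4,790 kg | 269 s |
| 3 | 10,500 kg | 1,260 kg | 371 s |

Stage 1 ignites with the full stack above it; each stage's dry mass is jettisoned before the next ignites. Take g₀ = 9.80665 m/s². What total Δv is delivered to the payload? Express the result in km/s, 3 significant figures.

Ignition mass of stage 1 = 218,000+15,900 + 30,300+4,790 + 10,500+1,260 + 1,750 = 282,500 kg.
Stage 1: m₀ = 282,500 kg, m_f = 282,500 − 218,000 = 64,500 kg; Δv = 321×9.80665×ln(4.38) = 3147.9×1.4770 ≈ 4650 m/s.
Stage 2: m₀ = 48,600 kg, m_f = 48,600 − 30,300 = 18,300 kg; Δv = 269×9.80665×ln(2.656) = 2638.0×0.9767 ≈ 2577 m/s.
Stage 3: m₀ = 13,510 kg, m_f = 13,510 − 10,500 = 3,010 kg; Δv = 371×9.80665×ln(4.488) = 3638.3×1.5015 ≈ 5463 m/s.
Total Δv = 4650 + 2577 + 5463 = 12690 m/s.

Δv ≈ 12.7 km/s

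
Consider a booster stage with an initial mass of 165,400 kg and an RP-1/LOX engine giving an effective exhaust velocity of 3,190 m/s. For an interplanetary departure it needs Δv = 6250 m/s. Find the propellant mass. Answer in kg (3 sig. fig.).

By the Tsiolkovsky rocket equation, m₀/m_f = exp(Δv / v_e) = exp(6250 / 3190.0) = exp(1.9592) = 7.0940.
m_f = 165,400 / 7.0940 = 23,315.5 kg, so propellant = m₀ − m_f = 165,400 − 23,315.5 = 142,084.5 kg.

propellant mass ≈ 142000 kg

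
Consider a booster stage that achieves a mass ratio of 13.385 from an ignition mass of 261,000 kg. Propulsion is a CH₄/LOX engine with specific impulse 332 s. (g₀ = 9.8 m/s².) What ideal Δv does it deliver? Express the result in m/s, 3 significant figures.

v_e = Isp · g₀ = 332 × 9.8 = 3253.6 m/s.
By the Tsiolkovsky rocket equation, Δv = v_e · ln(13.385) = 3253.6 × 2.5941 ≈ 8440.3 m/s.

Δv ≈ 8440 m/s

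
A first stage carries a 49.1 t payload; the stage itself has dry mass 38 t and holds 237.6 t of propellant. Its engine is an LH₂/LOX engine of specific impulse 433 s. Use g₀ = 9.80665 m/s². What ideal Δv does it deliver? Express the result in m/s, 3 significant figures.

v_e = Isp · g₀ = 433 × 9.80665 = 4246.3 m/s.
m₀ = payload + dry + propellant = 49.1 + 38 + 237.6 = 324.7 t.
m_f = payload + dry = 49.1 + 38 = 87.1 t.
By the Tsiolkovsky rocket equation, Δv = v_e · ln(m₀/m_f) = 4246.3 × ln(3.728) = 4246.3 × 1.3158 ≈ 5587.4 m/s.

Δv ≈ 5590 m/s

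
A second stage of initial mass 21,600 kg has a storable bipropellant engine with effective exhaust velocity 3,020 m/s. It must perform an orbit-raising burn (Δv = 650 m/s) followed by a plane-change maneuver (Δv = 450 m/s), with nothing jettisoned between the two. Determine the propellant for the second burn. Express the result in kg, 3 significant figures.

propellant for the second burn ≈ 2410 kg

After the first burn: m = 21600 × exp(−650/3020.0) = 21600 × 0.80635 = 17,417.2 kg.
After the second burn: m = 17,417.2 × exp(−450/3020.0) = 17,417.2 × 0.86156 = 15,006 kg.
Second-burn propellant = 17,417.2 − 15,006 = 2,411.2 kg.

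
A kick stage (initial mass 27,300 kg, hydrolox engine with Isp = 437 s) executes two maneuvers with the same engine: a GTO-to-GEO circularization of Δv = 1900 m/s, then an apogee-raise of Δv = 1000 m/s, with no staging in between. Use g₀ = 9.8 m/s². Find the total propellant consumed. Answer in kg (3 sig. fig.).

v_e = Isp · g₀ = 437 × 9.8 = 4282.6 m/s.
After the first burn: m = 27300 × exp(−1900/4282.6) = 27300 × 0.64169 = 17,518.1 kg.
After the second burn: m = 17,518.1 × exp(−1000/4282.6) = 17,518.1 × 0.79176 = 13,870.1 kg.
Total propellant = m₀ − m_final = 27300 − 13,870.1 = 13,429.9 kg.

total propellant consumed ≈ 13400 kg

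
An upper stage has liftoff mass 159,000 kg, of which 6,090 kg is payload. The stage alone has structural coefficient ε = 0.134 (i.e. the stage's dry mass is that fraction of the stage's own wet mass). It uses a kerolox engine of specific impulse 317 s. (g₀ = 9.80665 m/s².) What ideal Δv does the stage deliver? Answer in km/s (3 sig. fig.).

Stage wet mass = m₀ − payload = 159,000 − 6,090 = 152,910 kg.
Stage dry mass = ε × stage wet mass = 0.134 × 152,910 = 20,489.9 kg.
Burnout mass m_f = stage dry + payload = 20,489.9 + 6,090 = 26,579.9 kg.
v_e = Isp · g₀ = 317 × 9.80665 = 3108.7 m/s.
Δv = v_e · ln(159,000/26,579.9) = 3108.7 × ln(5.982) = 3108.7 × 1.7887 ≈ 5561 m/s.

Δv ≈ 5.56 km/s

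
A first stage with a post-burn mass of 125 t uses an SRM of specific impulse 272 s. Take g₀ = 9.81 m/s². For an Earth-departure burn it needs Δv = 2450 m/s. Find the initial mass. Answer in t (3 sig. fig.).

v_e = Isp · g₀ = 272 × 9.81 = 2668.3 m/s.
m₀/m_f = exp(Δv / v_e) = exp(2450 / 2668.3) = exp(0.9182) = 2.5047.
m₀ = m_f × 2.5047 = 125 × 2.5047 = 313.088 t.

initial mass ≈ 313 t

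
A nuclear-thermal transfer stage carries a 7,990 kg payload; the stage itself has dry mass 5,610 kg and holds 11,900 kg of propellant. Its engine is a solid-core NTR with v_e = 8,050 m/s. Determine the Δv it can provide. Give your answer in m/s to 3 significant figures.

m₀ = payload + dry + propellant = 7,990 + 5,610 + 11,900 = 25,500 kg.
m_f = payload + dry = 7,990 + 5,610 = 13,600 kg.
Using Δv = v_e ln(m₀/m_f): Δv = v_e · ln(m₀/m_f) = 8050.0 × ln(1.875) = 8050.0 × 0.6286 ≈ 5060.3 m/s.

Δv ≈ 5060 m/s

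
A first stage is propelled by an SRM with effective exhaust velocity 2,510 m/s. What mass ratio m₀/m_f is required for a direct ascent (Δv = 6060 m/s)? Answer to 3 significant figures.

mass ratio ≈ 11.2

m₀/m_f = exp(Δv / v_e) = exp(6060 / 2510.0) = exp(2.4143) = 11.1824.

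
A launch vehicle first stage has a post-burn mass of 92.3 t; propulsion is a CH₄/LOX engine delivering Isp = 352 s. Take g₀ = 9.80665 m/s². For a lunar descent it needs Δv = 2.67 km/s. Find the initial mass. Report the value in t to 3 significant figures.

v_e = Isp · g₀ = 352 × 9.80665 = 3451.9 m/s.
m₀/m_f = exp(Δv / v_e) = exp(2670 / 3451.9) = exp(0.7735) = 2.1673.
m₀ = m_f × 2.1673 = 92.3 × 2.1673 = 200.042 t.

initial mass ≈ 200 t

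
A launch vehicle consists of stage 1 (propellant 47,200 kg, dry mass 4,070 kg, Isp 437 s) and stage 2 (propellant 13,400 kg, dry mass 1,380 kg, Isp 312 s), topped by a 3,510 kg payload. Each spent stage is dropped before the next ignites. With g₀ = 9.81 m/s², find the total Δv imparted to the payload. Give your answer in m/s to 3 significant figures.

Δv ≈ 8900 m/s

Ignition mass of stage 1 = 47,200+4,070 + 13,400+1,380 + 3,510 = 69,560 kg.
Stage 1: m₀ = 69,560 kg, m_f = 69,560 − 47,200 = 22,360 kg; Δv = 437×9.81×ln(3.111) = 4287.0×1.1349 ≈ 4865 m/s.
Stage 2: m₀ = 18,290 kg, m_f = 18,290 − 13,400 = 4,890 kg; Δv = 312×9.81×ln(3.74) = 3060.7×1.3192 ≈ 4038 m/s.
Total Δv = 4865 + 4038 = 8903 m/s.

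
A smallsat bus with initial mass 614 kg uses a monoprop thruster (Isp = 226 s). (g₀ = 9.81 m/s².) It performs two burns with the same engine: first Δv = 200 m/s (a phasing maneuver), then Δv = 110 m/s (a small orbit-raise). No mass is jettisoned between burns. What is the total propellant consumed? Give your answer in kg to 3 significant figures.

total propellant consumed ≈ 80.1 kg

v_e = Isp · g₀ = 226 × 9.81 = 2217.1 m/s.
After the first burn: m = 614 × exp(−200/2217.1) = 614 × 0.91374 = 561.036 kg.
After the second burn: m = 561.036 × exp(−110/2217.1) = 561.036 × 0.95160 = 533.882 kg.
Total propellant = m₀ − m_final = 614 − 533.882 = 80.118 kg.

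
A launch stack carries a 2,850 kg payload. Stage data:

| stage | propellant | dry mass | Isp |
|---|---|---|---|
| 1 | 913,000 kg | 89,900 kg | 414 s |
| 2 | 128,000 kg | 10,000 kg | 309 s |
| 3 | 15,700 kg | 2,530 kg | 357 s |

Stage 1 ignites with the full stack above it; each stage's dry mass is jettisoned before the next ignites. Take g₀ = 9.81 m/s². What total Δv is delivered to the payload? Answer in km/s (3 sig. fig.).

Δv ≈ 16.0 km/s

Ignition mass of stage 1 = 913,000+89,900 + 128,000+10,000 + 15,700+2,530 + 2,850 = 1,161,980 kg.
Stage 1: m₀ = 1,161,980 kg, m_f = 1,161,980 − 913,000 = 248,980 kg; Δv = 414×9.81×ln(4.667) = 4061.3×1.5405 ≈ 6257 m/s.
Stage 2: m₀ = 159,080 kg, m_f = 159,080 − 128,000 = 31,080 kg; Δv = 309×9.81×ln(5.118) = 3031.3×1.6328 ≈ 4950 m/s.
Stage 3: m₀ = 21,080 kg, m_f = 21,080 − 15,700 = 5,380 kg; Δv = 357×9.81×ln(3.918) = 3502.2×1.3656 ≈ 4783 m/s.
Total Δv = 6257 + 4950 + 4783 = 15990 m/s.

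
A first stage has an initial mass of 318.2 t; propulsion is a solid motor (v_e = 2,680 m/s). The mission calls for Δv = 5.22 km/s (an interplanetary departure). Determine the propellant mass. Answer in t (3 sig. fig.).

Using Δv = v_e ln(m₀/m_f): m₀/m_f = exp(Δv / v_e) = exp(5220 / 2680.0) = exp(1.9478) = 7.0130.
m_f = 318.2 / 7.0130 = 45.3729 t, so propellant = m₀ − m_f = 318.2 − 45.3729 = 272.8271 t.

propellant mass ≈ 273 t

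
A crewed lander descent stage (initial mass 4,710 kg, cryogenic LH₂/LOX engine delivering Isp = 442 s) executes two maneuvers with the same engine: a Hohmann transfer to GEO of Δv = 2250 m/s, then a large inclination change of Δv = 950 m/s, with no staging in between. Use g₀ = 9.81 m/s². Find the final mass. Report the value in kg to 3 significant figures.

final mass ≈ 2250 kg

v_e = Isp · g₀ = 442 × 9.81 = 4336.0 m/s.
After the first burn: m = 4710 × exp(−2250/4336.0) = 4710 × 0.59517 = 2,803.25 kg.
After the second burn: m = 2,803.25 × exp(−950/4336.0) = 2,803.25 × 0.80325 = 2,251.71 kg.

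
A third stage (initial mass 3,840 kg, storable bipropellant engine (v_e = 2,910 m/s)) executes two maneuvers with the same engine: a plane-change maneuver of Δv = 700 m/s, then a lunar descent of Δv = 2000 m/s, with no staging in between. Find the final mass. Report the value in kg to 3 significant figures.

final mass ≈ 1520 kg

After the first burn: m = 3840 × exp(−700/2910.0) = 3840 × 0.78620 = 3,019.01 kg.
After the second burn: m = 3,019.01 × exp(−2000/2910.0) = 3,019.01 × 0.50294 = 1,518.38 kg.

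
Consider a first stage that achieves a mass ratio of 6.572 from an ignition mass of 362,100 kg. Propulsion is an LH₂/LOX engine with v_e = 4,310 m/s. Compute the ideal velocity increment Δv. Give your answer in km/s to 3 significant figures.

From the ideal rocket equation, Δv = v_e · ln(6.572) = 4310.0 × 1.8828 ≈ 8114.9 m/s.

Δv ≈ 8.11 km/s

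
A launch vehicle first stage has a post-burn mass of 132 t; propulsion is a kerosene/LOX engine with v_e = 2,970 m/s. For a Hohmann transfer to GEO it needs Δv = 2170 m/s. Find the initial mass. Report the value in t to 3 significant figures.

initial mass ≈ 274 t

m₀/m_f = exp(Δv / v_e) = exp(2170 / 2970.0) = exp(0.7306) = 2.0764.
m₀ = m_f × 2.0764 = 132 × 2.0764 = 274.085 t.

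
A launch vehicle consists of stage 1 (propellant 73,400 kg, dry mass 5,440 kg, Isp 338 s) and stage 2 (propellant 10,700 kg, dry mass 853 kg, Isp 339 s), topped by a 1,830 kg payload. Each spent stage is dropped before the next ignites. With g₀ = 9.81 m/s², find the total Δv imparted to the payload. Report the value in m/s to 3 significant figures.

Ignition mass of stage 1 = 73,400+5,440 + 10,700+853 + 1,830 = 92,223 kg.
Stage 1: m₀ = 92,223 kg, m_f = 92,223 − 73,400 = 18,823 kg; Δv = 338×9.81×ln(4.899) = 3315.8×1.5891 ≈ 5269 m/s.
Stage 2: m₀ = 13,383 kg, m_f = 13,383 − 10,700 = 2,683 kg; Δv = 339×9.81×ln(4.988) = 3325.6×1.6070 ≈ 5344 m/s.
Total Δv = 5269 + 5344 = 10613 m/s.

Δv ≈ 10600 m/s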